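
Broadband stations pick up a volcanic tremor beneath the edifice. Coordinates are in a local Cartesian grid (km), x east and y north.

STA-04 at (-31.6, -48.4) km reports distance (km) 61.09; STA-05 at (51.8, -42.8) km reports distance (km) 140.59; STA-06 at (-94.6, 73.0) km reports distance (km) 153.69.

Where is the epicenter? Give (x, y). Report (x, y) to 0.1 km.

-83.7 km east, -80.3 km north

Circle about each station: (x + 31.6)² + (y + 48.4)² = 61.09²; (x − 51.8)² + (y + 42.8)² = 140.59²; (x + 94.6)² + (y − 73.0)² = 153.69².
Subtracting the STA-04 equation from the STA-05 and STA-06 equations removes the quadratic terms:
166.8 x + 11.2 y = -14859.60
-126.0 x + 242.8 y = -8951.59
Solving the 2×2 system: x ≈ -83.7, y ≈ -80.3 km.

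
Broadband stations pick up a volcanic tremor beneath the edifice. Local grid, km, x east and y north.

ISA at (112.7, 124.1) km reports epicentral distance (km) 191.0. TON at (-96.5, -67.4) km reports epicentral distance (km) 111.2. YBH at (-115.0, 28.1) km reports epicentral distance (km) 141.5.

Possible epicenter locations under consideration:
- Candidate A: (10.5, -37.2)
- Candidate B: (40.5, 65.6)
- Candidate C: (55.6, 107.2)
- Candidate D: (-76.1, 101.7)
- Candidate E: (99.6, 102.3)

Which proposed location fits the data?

Candidate A

For each candidate, compare |candidate − station| to the reported distance:
Candidate A: residuals ISA 0.0, TON 0.0, YBH 0.0 → max 0.0 km
Candidate B: residuals ISA 98.1, TON 79.7, YBH 18.5 → max 98.1 km
Candidate C: residuals ISA 131.5, TON 120.4, YBH 46.5 → max 131.5 km
Candidate D: residuals ISA 0.9, TON 59.1, YBH 58.3 → max 59.1 km
Candidate E: residuals ISA 165.6, TON 148.1, YBH 85.6 → max 165.6 km
Only Candidate A has all residuals ≈ 0.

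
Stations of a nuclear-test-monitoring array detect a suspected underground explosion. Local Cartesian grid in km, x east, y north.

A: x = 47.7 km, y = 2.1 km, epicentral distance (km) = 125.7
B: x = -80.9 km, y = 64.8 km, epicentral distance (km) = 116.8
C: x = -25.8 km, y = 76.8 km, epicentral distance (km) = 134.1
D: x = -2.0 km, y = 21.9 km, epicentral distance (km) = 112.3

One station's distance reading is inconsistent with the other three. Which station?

Solve using three stations at a time. Using A, B, C (subtract circle equations pairwise → linear system) gives (x, y) ≈ (-66.2, -51.1).
Distances from that point to each station vs reported:
  A: calculated 125.7 vs reported 125.7 → residual 0.0 km
  B: calculated 116.8 vs reported 116.8 → residual 0.0 km
  C: calculated 134.1 vs reported 134.1 → residual 0.0 km
  D: calculated 97.2 vs reported 112.3 → residual 15.1 km
A, B, C are mutually consistent (residuals ≈ 0); D is off by 15.1 km.

D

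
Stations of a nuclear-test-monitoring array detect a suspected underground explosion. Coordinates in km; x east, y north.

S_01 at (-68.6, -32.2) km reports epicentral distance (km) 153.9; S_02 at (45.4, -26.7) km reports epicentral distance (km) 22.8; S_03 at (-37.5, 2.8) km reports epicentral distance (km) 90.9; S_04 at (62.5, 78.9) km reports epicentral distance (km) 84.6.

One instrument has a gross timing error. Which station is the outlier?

S_01

Solve using three stations at a time. Using S_02, S_03, S_04 (subtract circle equations pairwise → linear system) gives (x, y) ≈ (53.1, -5.2).
Distances from that point to each station vs reported:
  S_01: calculated 124.6 vs reported 153.9 → residual 29.3 km
  S_02: calculated 22.8 vs reported 22.8 → residual 0.0 km
  S_03: calculated 90.9 vs reported 90.9 → residual 0.0 km
  S_04: calculated 84.6 vs reported 84.6 → residual 0.0 km
S_02, S_03, S_04 are mutually consistent (residuals ≈ 0); S_01 is off by 29.3 km.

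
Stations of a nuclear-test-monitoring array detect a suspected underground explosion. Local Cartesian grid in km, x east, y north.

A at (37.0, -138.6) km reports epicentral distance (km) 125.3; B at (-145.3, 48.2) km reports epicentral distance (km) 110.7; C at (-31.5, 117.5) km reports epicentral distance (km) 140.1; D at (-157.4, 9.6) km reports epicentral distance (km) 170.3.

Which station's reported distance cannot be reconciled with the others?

Solve using three stations at a time. Using A, C, D (subtract circle equations pairwise → linear system) gives (x, y) ≈ (11.0, -16.0).
Distances from that point to each station vs reported:
  A: calculated 125.3 vs reported 125.3 → residual 0.0 km
  B: calculated 169.0 vs reported 110.7 → residual 58.3 km
  C: calculated 140.1 vs reported 140.1 → residual 0.0 km
  D: calculated 170.3 vs reported 170.3 → residual 0.0 km
A, C, D are mutually consistent (residuals ≈ 0); B is off by 58.3 km.

B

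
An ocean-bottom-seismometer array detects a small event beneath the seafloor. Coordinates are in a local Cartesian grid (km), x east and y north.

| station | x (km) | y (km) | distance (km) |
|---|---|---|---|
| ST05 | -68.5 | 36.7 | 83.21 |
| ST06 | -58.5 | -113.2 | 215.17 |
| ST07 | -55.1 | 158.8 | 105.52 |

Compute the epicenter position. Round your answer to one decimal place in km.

Circle about each station: (x + 68.5)² + (y − 36.7)² = 83.21²; (x + 58.5)² + (y + 113.2)² = 215.17²; (x + 55.1)² + (y − 158.8)² = 105.52².
Subtracting the ST05 equation from the ST06 and ST07 equations removes the quadratic terms:
20.0 x − 299.8 y = -29176.87
26.8 x + 244.2 y = 18003.74
Solving the 2×2 system: x ≈ -133.7, y ≈ 88.4 km.

x ≈ -133.7 km, y ≈ 88.4 km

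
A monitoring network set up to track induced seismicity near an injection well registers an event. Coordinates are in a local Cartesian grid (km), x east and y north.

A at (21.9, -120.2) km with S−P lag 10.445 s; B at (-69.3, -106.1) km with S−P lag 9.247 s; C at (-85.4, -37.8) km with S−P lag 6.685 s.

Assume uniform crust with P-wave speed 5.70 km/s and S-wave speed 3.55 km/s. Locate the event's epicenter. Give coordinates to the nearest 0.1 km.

Distance from S−P lag: d = Δt · v_P v_S / (v_P − v_S) = Δt · (5.70·3.55)/(5.70−3.55) ≈ 9.4116·Δt.
So d_A = 98.30, d_B = 87.03, d_C = 62.92 km.
Circle about each station: (x − 21.9)² + (y + 120.2)² = 98.30²; (x + 69.3)² + (y + 106.1)² = 87.03²; (x + 85.4)² + (y + 37.8)² = 62.92².
Subtracting pairs of circle equations eliminates x²+y² and gives linear equations (the radical axes):
-182.4 x + 28.2 y = 3220.72
-214.6 x + 164.8 y = -501.69
Solving the 2×2 system: x ≈ -22.7, y ≈ -32.6 km.

x ≈ -22.7 km, y ≈ -32.6 km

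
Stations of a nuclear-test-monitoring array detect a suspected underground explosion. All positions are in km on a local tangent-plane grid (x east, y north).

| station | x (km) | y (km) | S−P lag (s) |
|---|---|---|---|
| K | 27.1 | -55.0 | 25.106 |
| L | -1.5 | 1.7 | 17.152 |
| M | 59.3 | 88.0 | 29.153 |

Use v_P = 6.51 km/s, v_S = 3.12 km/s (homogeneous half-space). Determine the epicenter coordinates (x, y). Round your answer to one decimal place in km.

x ≈ -102.3 km, y ≈ 21.7 km

Distance from S−P lag: d = Δt · v_P v_S / (v_P − v_S) = Δt · (6.51·3.12)/(6.51−3.12) ≈ 5.9915·Δt.
So d_K = 150.42, d_L = 102.77, d_M = 174.67 km.
Circle about each station: (x − 27.1)² + (y + 55.0)² = 150.42²; (x + 1.5)² + (y − 1.7)² = 102.77²; (x − 59.3)² + (y − 88.0)² = 174.67².
Subtracting the K equation from the L and M equations removes the quadratic terms:
-57.2 x + 113.4 y = 8310.23
64.4 x + 286.0 y = -382.35
Solving the 2×2 system: x ≈ -102.3, y ≈ 21.7 km.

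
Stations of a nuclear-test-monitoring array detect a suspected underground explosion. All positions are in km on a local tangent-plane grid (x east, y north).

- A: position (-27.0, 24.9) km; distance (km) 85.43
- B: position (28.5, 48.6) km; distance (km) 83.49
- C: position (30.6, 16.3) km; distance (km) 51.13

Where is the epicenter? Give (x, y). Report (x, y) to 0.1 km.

x ≈ 34.2 km, y ≈ -34.7 km

Circle about each station: (x + 27.0)² + (y − 24.9)² = 85.43²; (x − 28.5)² + (y − 48.6)² = 83.49²; (x − 30.6)² + (y − 16.3)² = 51.13².
Subtracting the A equation from the B and C equations removes the quadratic terms:
111.0 x + 47.4 y = 2152.90
115.2 x − 17.2 y = 4537.05
Solving the 2×2 system: x ≈ 34.2, y ≈ -34.7 km.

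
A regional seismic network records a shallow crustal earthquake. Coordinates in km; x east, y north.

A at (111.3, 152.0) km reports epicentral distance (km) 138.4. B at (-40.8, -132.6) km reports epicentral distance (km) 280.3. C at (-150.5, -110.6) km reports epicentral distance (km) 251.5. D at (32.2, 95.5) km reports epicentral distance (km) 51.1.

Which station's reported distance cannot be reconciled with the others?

Solve using three stations at a time. Using A, C, D (subtract circle equations pairwise → linear system) gives (x, y) ≈ (-18.2, 103.2).
Distances from that point to each station vs reported:
  A: calculated 138.4 vs reported 138.4 → residual 0.0 km
  B: calculated 236.9 vs reported 280.3 → residual 43.4 km
  C: calculated 251.5 vs reported 251.5 → residual 0.0 km
  D: calculated 51.0 vs reported 51.1 → residual 0.1 km
A, C, D are mutually consistent (residuals ≈ 0); B is off by 43.4 km.

B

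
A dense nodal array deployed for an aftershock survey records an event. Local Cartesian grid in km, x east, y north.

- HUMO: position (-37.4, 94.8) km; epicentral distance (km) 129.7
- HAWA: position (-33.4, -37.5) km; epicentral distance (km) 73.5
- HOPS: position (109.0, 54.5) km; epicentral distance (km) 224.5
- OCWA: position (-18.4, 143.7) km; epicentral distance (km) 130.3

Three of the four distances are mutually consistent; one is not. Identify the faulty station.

OCWA

Solve using three stations at a time. Using HUMO, HAWA, HOPS (subtract circle equations pairwise → linear system) gives (x, y) ≈ (-104.0, -16.6).
Distances from that point to each station vs reported:
  HUMO: calculated 129.8 vs reported 129.7 → residual 0.1 km
  HAWA: calculated 73.6 vs reported 73.5 → residual 0.1 km
  HOPS: calculated 224.5 vs reported 224.5 → residual 0.0 km
  OCWA: calculated 181.7 vs reported 130.3 → residual 51.4 km
HUMO, HAWA, HOPS are mutually consistent (residuals ≈ 0); OCWA is off by 51.4 km.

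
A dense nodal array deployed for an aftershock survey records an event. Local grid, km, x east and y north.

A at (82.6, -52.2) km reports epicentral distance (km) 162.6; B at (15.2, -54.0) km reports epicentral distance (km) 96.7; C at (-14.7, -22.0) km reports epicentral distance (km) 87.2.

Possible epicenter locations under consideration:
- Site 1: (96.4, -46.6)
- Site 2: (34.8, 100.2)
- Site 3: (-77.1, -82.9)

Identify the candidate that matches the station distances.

Site 3

For each candidate, compare |candidate − station| to the reported distance:
Site 1: residuals A 147.7, B 15.2, C 26.6 → max 147.7 km
Site 2: residuals A 2.9, B 58.7, C 44.6 → max 58.7 km
Site 3: residuals A 0.0, B 0.0, C 0.0 → max 0.0 km
Only Site 3 has all residuals ≈ 0.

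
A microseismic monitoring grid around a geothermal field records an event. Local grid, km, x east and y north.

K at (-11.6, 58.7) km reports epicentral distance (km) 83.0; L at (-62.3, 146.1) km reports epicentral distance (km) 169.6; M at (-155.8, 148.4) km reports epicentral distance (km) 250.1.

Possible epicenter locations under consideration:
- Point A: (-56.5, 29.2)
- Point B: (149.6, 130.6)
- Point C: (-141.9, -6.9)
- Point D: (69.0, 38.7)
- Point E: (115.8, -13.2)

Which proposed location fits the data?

For each candidate, compare |candidate − station| to the reported distance:
Point A: residuals K 29.3, L 52.6, M 95.0 → max 95.0 km
Point B: residuals K 93.5, L 42.9, M 55.8 → max 93.5 km
Point C: residuals K 62.9, L 2.9, M 94.2 → max 94.2 km
Point D: residuals K 0.0, L 0.0, M 0.0 → max 0.0 km
Point E: residuals K 63.3, L 69.3, M 65.9 → max 69.3 km
Only Point D has all residuals ≈ 0.

Point D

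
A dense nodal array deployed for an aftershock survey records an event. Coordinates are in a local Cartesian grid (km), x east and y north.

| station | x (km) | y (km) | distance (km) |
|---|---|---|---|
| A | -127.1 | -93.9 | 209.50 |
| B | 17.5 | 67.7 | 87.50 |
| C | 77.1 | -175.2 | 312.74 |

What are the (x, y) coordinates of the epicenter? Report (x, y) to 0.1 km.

x ≈ -61.6 km, y ≈ 105.1 km

Circle about each station: (x + 127.1)² + (y + 93.9)² = 209.50²; (x − 17.5)² + (y − 67.7)² = 87.50²; (x − 77.1)² + (y + 175.2)² = 312.74².
Subtracting the A equation from the B and C equations removes the quadratic terms:
289.2 x + 323.2 y = 16151.92
408.4 x − 162.6 y = -42248.23
Solving the 2×2 system: x ≈ -61.6, y ≈ 105.1 km.
Check against A (with the unrounded x, y): √((x + 127.1)²+(y + 93.9)²) = 209.50 ≈ 209.50 km. ✓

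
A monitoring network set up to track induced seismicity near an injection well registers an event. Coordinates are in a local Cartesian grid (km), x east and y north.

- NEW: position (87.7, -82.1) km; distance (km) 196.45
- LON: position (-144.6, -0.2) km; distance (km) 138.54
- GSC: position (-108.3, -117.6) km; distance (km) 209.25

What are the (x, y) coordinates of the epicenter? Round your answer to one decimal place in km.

Circle about each station: (x − 87.7)² + (y + 82.1)² = 196.45²; (x + 144.6)² + (y + 0.2)² = 138.54²; (x + 108.3)² + (y + 117.6)² = 209.25².
Subtracting pairs of circle equations eliminates x²+y² and gives linear equations (the radical axes):
-464.6 x + 163.8 y = 25876.77
-392.0 x − 71.0 y = 5933.99
Solving the 2×2 system: x ≈ -28.9, y ≈ 76.0 km.

x ≈ -28.9 km, y ≈ 76.0 km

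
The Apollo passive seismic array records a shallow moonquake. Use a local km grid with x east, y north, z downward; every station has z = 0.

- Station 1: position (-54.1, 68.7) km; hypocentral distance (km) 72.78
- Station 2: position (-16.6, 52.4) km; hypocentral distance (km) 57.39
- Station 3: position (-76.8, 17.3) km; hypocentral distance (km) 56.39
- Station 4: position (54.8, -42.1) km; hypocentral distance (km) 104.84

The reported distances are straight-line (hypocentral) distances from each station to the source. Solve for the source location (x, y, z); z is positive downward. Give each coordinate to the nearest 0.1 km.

x ≈ -31.7 km, y ≈ 7.5 km, depth ≈ 32.4 km

Each station gives a sphere (x−x_i)² + (y−y_i)² + z² = d_i² (stations at z=0).
Subtracting the Station 1 sphere from Station 2 and Station 3: z² cancels, leaving linear equations in x and y:
75.0 x − 32.6 y = -2621.86
-45.4 x − 102.8 y = 668.13
Solving: x ≈ -31.698, y ≈ 7.500 km (keep extra digits for the depth step; rounded: -31.7, 7.5).
Then from the Station 1 sphere: z² = 72.78² − (x + 54.1)² − (y − 68.7)² with x = -31.698, y = 7.500, so z ≈ 32.398 ≈ 32.4 km.
Check against Station 4 (with the unrounded solution): distance 104.84 ≈ 104.84 km. ✓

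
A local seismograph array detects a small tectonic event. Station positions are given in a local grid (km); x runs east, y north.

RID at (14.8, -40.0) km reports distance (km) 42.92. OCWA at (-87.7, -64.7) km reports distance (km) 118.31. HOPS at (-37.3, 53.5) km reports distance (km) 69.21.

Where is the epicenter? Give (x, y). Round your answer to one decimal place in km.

Circle about each station: (x − 14.8)² + (y + 40.0)² = 42.92²; (x + 87.7)² + (y + 64.7)² = 118.31²; (x + 37.3)² + (y − 53.5)² = 69.21².
Subtracting the RID equation from the OCWA and HOPS equations removes the quadratic terms:
-205.0 x − 49.4 y = -2096.79
-104.2 x + 187.0 y = -513.40
Solving the 2×2 system: x ≈ 9.6, y ≈ 2.6 km.

(9.6, 2.6)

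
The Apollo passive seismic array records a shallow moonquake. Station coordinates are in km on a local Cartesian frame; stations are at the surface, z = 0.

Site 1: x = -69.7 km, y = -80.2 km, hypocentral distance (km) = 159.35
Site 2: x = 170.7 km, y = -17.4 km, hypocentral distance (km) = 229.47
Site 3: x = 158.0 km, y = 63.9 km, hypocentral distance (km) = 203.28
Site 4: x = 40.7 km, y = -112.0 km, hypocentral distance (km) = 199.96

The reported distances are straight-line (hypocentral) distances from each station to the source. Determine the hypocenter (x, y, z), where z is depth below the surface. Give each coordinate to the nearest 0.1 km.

(-35.1, 61.8, 63.5)

Each station gives a sphere (x−x_i)² + (y−y_i)² + z² = d_i² (stations at z=0).
Subtracting the Site 1 sphere from Site 2 and Site 3: z² cancels, leaving linear equations in x and y:
480.8 x + 125.6 y = -9112.94
455.4 x + 288.2 y = 1826.74
Solving: x ≈ -35.097, y ≈ 61.797 km (keep extra digits for the depth step; rounded: -35.1, 61.8).
Then from the Site 1 sphere: z² = 159.35² − (x + 69.7)² − (y + 80.2)² with x = -35.097, y = 61.797, so z ≈ 63.497 ≈ 63.5 km.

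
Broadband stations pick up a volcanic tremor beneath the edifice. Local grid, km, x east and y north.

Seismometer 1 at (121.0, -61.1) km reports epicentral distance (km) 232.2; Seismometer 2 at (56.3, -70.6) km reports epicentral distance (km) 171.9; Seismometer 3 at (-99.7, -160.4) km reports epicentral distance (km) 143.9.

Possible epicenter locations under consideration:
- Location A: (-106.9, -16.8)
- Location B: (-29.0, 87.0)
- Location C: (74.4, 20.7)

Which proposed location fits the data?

Location A

For each candidate, compare |candidate − station| to the reported distance:
Location A: residuals Seismometer 1 0.0, Seismometer 2 0.1, Seismometer 3 0.1 → max 0.1 km
Location B: residuals Seismometer 1 21.4, Seismometer 2 7.3, Seismometer 3 113.4 → max 113.4 km
Location C: residuals Seismometer 1 138.1, Seismometer 2 78.8, Seismometer 3 107.3 → max 138.1 km
Only Location A has all residuals ≈ 0.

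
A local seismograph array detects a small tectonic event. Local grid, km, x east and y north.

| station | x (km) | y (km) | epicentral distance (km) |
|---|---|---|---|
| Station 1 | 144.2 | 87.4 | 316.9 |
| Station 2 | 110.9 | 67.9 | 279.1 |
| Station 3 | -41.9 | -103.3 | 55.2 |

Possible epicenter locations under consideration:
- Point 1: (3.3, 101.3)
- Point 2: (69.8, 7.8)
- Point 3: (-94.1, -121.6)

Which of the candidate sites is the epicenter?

Point 3

For each candidate, compare |candidate − station| to the reported distance:
Point 1: residuals Station 1 175.3, Station 2 166.4, Station 3 154.3 → max 175.3 km
Point 2: residuals Station 1 207.9, Station 2 206.3, Station 3 102.3 → max 207.9 km
Point 3: residuals Station 1 0.1, Station 2 0.1, Station 3 0.1 → max 0.1 km
Only Point 3 has all residuals ≈ 0.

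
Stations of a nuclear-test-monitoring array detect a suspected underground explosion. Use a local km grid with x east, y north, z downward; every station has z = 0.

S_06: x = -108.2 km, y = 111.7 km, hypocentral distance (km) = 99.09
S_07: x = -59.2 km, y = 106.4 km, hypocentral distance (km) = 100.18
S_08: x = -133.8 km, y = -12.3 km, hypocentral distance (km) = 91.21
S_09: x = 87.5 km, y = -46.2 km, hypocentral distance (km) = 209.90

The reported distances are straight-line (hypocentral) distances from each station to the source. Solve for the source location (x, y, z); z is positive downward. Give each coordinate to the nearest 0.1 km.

Each station gives a sphere (x−x_i)² + (y−y_i)² + z² = d_i² (stations at z=0).
Subtracting the S_06 sphere from S_07 and S_08: z² cancels, leaving linear equations in x and y:
98.0 x − 10.6 y = -9575.73
-51.2 x − 248.0 y = -4630.84
Solving: x ≈ -93.602, y ≈ 37.997 km (keep extra digits for the depth step; rounded: -93.6, 38.0).
Then from the S_06 sphere: z² = 99.09² − (x + 108.2)² − (y − 111.7)² with x = -93.602, y = 37.997, so z ≈ 64.603 ≈ 64.6 km.
Check against S_09 (with the unrounded solution): distance 209.91 ≈ 209.90 km. ✓

x ≈ -93.6 km, y ≈ 38.0 km, depth ≈ 64.6 km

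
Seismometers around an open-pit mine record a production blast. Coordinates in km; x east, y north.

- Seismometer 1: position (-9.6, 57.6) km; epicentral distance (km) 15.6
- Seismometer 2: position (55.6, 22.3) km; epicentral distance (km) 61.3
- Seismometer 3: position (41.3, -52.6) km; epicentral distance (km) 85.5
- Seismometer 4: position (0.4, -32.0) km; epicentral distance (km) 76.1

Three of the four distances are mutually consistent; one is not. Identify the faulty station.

Solve using three stations at a time. Using Seismometer 1, Seismometer 2, Seismometer 4 (subtract circle equations pairwise → linear system) gives (x, y) ≈ (-1.7, 44.1).
Distances from that point to each station vs reported:
  Seismometer 1: calculated 15.7 vs reported 15.6 → residual 0.1 km
  Seismometer 2: calculated 61.3 vs reported 61.3 → residual 0.0 km
  Seismometer 3: calculated 105.8 vs reported 85.5 → residual 20.3 km
  Seismometer 4: calculated 76.1 vs reported 76.1 → residual 0.0 km
Seismometer 1, Seismometer 2, Seismometer 4 are mutually consistent (residuals ≈ 0); Seismometer 3 is off by 20.3 km.

Seismometer 3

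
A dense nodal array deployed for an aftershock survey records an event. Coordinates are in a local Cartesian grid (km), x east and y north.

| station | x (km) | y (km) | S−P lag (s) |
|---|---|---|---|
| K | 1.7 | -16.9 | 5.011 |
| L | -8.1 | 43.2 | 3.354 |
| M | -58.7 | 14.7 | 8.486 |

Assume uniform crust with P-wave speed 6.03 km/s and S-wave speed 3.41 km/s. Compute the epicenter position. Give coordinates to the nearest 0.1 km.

Distance from S−P lag: d = Δt · v_P v_S / (v_P − v_S) = Δt · (6.03·3.41)/(6.03−3.41) ≈ 7.8482·Δt.
So d_K = 39.33, d_L = 26.32, d_M = 66.60 km.
Circle about each station: (x − 1.7)² + (y + 16.9)² = 39.33²; (x + 8.1)² + (y − 43.2)² = 26.32²; (x + 58.7)² + (y − 14.7)² = 66.60².
Subtracting the K equation from the L and M equations removes the quadratic terms:
-19.6 x + 120.2 y = 2497.46
-120.8 x + 63.2 y = 484.57
Solving the 2×2 system: x ≈ 7.5, y ≈ 22.0 km.

x ≈ 7.5 km, y ≈ 22.0 km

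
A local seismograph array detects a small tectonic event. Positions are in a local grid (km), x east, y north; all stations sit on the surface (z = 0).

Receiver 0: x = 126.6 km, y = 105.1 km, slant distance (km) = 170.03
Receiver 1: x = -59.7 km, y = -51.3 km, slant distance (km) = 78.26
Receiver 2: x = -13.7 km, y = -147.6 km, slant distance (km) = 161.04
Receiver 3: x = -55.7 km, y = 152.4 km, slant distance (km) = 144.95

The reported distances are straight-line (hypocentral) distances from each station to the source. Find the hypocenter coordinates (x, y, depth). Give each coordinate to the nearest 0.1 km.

Each station gives a sphere (x−x_i)² + (y−y_i)² + z² = d_i² (stations at z=0).
Subtracting the Receiver 0 sphere from Receiver 1 and Receiver 2: z² cancels, leaving linear equations in x and y:
-372.6 x − 312.8 y = 1907.78
-280.6 x − 505.4 y = -2123.80
Solving: x ≈ -16.198, y ≈ 13.195 km (keep extra digits for the depth step; rounded: -16.2, 13.2).
Then from the Receiver 0 sphere: z² = 170.03² − (x − 126.6)² − (y − 105.1)² with x = -16.198, y = 13.195, so z ≈ 8.509 ≈ 8.5 km.
Check against Receiver 3 (with the unrounded solution): distance 144.95 ≈ 144.95 km. ✓

(-16.2, 13.2, 8.5)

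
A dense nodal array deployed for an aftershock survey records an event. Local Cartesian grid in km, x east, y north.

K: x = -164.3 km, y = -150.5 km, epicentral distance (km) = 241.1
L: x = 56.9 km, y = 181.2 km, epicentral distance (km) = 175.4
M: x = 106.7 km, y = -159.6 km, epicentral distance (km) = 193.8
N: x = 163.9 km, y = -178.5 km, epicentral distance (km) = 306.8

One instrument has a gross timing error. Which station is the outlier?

N

Solve using three stations at a time. Using K, L, M (subtract circle equations pairwise → linear system) gives (x, y) ≈ (14.7, 11.0).
Distances from that point to each station vs reported:
  K: calculated 241.1 vs reported 241.1 → residual 0.0 km
  L: calculated 175.4 vs reported 175.4 → residual 0.0 km
  M: calculated 193.8 vs reported 193.8 → residual 0.0 km
  N: calculated 241.1 vs reported 306.8 → residual 65.7 km
K, L, M are mutually consistent (residuals ≈ 0); N is off by 65.7 km.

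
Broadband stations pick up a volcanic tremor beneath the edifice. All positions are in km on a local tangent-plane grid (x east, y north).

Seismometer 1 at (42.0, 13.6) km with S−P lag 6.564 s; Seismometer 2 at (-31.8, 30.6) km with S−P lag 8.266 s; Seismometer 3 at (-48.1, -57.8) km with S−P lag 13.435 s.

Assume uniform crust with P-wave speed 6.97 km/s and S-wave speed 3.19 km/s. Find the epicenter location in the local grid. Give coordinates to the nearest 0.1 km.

Distance from S−P lag: d = Δt · v_P v_S / (v_P − v_S) = Δt · (6.97·3.19)/(6.97−3.19) ≈ 5.8821·Δt.
So d_Seismometer 1 = 38.61, d_Seismometer 2 = 48.62, d_Seismometer 3 = 79.03 km.
Circle about each station: (x − 42.0)² + (y − 13.6)² = 38.61²; (x + 31.8)² + (y − 30.6)² = 48.62²; (x + 48.1)² + (y + 57.8)² = 79.03².
Subtracting pairs of circle equations eliminates x²+y² and gives linear equations (the radical axes):
-147.6 x + 34.0 y = -874.53
-180.2 x − 142.8 y = -1049.52
Solving the 2×2 system: x ≈ 5.9, y ≈ -0.1 km.

x ≈ 5.9 km, y ≈ -0.1 km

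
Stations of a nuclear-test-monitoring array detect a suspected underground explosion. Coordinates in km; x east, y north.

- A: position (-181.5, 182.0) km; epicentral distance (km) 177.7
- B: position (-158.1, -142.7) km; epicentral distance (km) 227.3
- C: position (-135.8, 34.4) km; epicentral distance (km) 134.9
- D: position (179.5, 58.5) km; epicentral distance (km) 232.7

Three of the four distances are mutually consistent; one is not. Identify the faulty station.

C

Solve using three stations at a time. Using A, B, D (subtract circle equations pairwise → linear system) gives (x, y) ≈ (-53.2, 59.0).
Distances from that point to each station vs reported:
  A: calculated 177.7 vs reported 177.7 → residual 0.0 km
  B: calculated 227.3 vs reported 227.3 → residual 0.0 km
  C: calculated 86.2 vs reported 134.9 → residual 48.7 km
  D: calculated 232.7 vs reported 232.7 → residual 0.0 km
A, B, D are mutually consistent (residuals ≈ 0); C is off by 48.7 km.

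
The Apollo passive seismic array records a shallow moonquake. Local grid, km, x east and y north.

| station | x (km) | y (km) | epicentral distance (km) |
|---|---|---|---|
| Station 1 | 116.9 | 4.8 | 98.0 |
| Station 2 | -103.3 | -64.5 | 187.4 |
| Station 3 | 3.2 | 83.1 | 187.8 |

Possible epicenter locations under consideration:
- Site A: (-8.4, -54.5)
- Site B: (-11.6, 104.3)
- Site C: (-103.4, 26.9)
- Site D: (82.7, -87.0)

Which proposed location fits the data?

For each candidate, compare |candidate − station| to the reported distance:
Site A: residuals Station 1 40.6, Station 2 92.0, Station 3 49.7 → max 92.0 km
Site B: residuals Station 1 64.5, Station 2 4.7, Station 3 161.9 → max 161.9 km
Site C: residuals Station 1 123.4, Station 2 96.0, Station 3 67.3 → max 123.4 km
Site D: residuals Station 1 0.0, Station 2 0.0, Station 3 0.0 → max 0.0 km
Only Site D has all residuals ≈ 0.

Site D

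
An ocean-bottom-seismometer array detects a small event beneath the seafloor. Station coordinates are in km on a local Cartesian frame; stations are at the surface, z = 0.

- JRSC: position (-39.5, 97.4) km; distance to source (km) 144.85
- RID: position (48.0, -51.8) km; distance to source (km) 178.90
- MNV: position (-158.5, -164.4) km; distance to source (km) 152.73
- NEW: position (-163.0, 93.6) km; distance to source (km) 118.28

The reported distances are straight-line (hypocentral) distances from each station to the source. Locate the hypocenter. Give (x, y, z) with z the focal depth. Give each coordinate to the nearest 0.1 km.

x ≈ -126.1 km, y ≈ -16.7 km, depth ≈ 21.5 km

Each station gives a sphere (x−x_i)² + (y−y_i)² + z² = d_i² (stations at z=0).
Subtracting the JRSC sphere from RID and MNV: z² cancels, leaving linear equations in x and y:
175.0 x − 298.4 y = -17083.46
-238.0 x − 523.6 y = 38757.67
Solving: x ≈ -126.101, y ≈ -16.703 km (keep extra digits for the depth step; rounded: -126.1, -16.7).
Then from the JRSC sphere: z² = 144.85² − (x + 39.5)² − (y − 97.4)² with x = -126.101, y = -16.703, so z ≈ 21.501 ≈ 21.5 km.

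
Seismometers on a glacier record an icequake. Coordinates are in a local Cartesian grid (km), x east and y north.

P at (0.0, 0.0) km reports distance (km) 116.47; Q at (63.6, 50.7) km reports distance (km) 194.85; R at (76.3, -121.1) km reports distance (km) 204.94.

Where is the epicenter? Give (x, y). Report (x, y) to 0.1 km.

(-110.5, -36.8)

Circle about each station: x² + y² = 116.47²; (x − 63.6)² + (y − 50.7)² = 194.85²; (x − 76.3)² + (y + 121.1)² = 204.94².
Subtracting pairs of circle equations eliminates x²+y² and gives linear equations (the radical axes):
127.2 x + 101.4 y = -17785.81
152.6 x − 242.2 y = -7948.24
Solving the 2×2 system: x ≈ -110.5, y ≈ -36.8 km.
Check against P (with the unrounded x, y): √(x²+y²) = 116.46 ≈ 116.47 km. ✓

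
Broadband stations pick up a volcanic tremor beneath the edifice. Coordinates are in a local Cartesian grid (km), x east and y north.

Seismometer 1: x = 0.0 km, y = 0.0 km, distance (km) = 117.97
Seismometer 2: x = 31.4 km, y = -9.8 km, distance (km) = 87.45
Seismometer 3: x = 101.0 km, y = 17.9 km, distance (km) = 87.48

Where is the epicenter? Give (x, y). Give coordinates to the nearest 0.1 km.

x ≈ 95.4 km, y ≈ -69.4 km

Circle about each station: x² + y² = 117.97²; (x − 31.4)² + (y + 9.8)² = 87.45²; (x − 101.0)² + (y − 17.9)² = 87.48².
Subtracting the Seismometer 1 equation from the Seismometer 2 and Seismometer 3 equations removes the quadratic terms:
62.8 x − 19.6 y = 7351.42
202.0 x + 35.8 y = 16785.58
Solving the 2×2 system: x ≈ 95.4, y ≈ -69.4 km.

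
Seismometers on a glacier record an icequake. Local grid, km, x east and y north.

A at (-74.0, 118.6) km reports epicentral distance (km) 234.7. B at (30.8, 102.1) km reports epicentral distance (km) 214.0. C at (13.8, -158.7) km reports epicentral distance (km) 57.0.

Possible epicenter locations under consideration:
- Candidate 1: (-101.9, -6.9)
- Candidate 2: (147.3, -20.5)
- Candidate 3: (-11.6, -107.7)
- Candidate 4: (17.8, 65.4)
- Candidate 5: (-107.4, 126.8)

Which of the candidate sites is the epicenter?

For each candidate, compare |candidate − station| to the reported distance:
Candidate 1: residuals A 106.1, B 42.3, C 133.9 → max 133.9 km
Candidate 2: residuals A 26.7, B 44.9, C 135.1 → max 135.1 km
Candidate 3: residuals A 0.0, B 0.0, C 0.0 → max 0.0 km
Candidate 4: residuals A 128.6, B 175.1, C 167.1 → max 175.1 km
Candidate 5: residuals A 200.3, B 73.6, C 253.2 → max 253.2 km
Only Candidate 3 has all residuals ≈ 0.

Candidate 3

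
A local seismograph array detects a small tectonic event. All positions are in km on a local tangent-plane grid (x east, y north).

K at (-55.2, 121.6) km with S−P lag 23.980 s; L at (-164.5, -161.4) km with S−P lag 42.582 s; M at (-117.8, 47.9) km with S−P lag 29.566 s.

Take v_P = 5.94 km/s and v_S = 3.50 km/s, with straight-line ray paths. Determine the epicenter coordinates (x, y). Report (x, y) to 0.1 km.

x ≈ 134.1 km, y ≈ 44.7 km

Distance from S−P lag: d = Δt · v_P v_S / (v_P − v_S) = Δt · (5.94·3.50)/(5.94−3.50) ≈ 8.5205·Δt.
So d_K = 204.32, d_L = 362.82, d_M = 251.92 km.
Circle about each station: (x + 55.2)² + (y − 121.6)² = 204.32²; (x + 164.5)² + (y + 161.4)² = 362.82²; (x + 117.8)² + (y − 47.9)² = 251.92².
Subtracting the K equation from the L and M equations removes the quadratic terms:
-218.6 x − 566.0 y = -54615.08
-125.2 x − 147.4 y = -23379.37
Solving the 2×2 system: x ≈ 134.1, y ≈ 44.7 km.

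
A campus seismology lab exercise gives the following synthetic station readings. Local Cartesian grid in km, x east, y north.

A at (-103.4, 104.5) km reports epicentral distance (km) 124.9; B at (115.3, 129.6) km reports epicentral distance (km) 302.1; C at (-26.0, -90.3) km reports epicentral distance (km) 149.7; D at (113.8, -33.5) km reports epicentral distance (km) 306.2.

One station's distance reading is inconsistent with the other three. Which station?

Solve using three stations at a time. Using A, B, C (subtract circle equations pairwise → linear system) gives (x, y) ≈ (-152.4, -10.3).
Distances from that point to each station vs reported:
  A: calculated 124.8 vs reported 124.9 → residual 0.1 km
  B: calculated 302.1 vs reported 302.1 → residual 0.0 km
  C: calculated 149.6 vs reported 149.7 → residual 0.1 km
  D: calculated 267.2 vs reported 306.2 → residual 39.0 km
A, B, C are mutually consistent (residuals ≈ 0); D is off by 39.0 km.

D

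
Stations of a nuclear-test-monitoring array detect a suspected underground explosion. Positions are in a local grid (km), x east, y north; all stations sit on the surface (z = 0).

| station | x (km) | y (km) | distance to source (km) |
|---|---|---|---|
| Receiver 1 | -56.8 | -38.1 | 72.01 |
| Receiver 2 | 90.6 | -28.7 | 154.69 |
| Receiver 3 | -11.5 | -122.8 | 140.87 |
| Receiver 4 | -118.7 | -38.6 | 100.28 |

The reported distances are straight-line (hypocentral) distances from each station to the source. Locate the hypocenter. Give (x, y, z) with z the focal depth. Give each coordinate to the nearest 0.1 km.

x ≈ -48.7 km, y ≈ -1.7 km, depth ≈ 61.6 km

Each station gives a sphere (x−x_i)² + (y−y_i)² + z² = d_i² (stations at z=0).
Subtracting the Receiver 1 sphere from Receiver 2 and Receiver 3: z² cancels, leaving linear equations in x and y:
294.8 x + 18.8 y = -14389.36
90.6 x − 169.4 y = -4124.68
Solving: x ≈ -48.702, y ≈ -1.699 km (keep extra digits for the depth step; rounded: -48.7, -1.7).
Then from the Receiver 1 sphere: z² = 72.01² − (x + 56.8)² − (y + 38.1)² with x = -48.702, y = -1.699, so z ≈ 61.602 ≈ 61.6 km.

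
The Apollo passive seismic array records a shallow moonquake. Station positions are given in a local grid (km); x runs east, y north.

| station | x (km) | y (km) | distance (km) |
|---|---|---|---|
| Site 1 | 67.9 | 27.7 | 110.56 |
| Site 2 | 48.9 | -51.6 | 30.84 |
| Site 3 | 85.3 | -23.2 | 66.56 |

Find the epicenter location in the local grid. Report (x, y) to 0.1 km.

54.1 km east, -82.0 km north

Circle about each station: (x − 67.9)² + (y − 27.7)² = 110.56²; (x − 48.9)² + (y + 51.6)² = 30.84²; (x − 85.3)² + (y + 23.2)² = 66.56².
Subtracting the Site 1 equation from the Site 2 and Site 3 equations removes the quadratic terms:
-38.0 x − 158.6 y = 10948.48
34.8 x − 101.8 y = 10229.91
Solving the 2×2 system: x ≈ 54.1, y ≈ -82.0 km.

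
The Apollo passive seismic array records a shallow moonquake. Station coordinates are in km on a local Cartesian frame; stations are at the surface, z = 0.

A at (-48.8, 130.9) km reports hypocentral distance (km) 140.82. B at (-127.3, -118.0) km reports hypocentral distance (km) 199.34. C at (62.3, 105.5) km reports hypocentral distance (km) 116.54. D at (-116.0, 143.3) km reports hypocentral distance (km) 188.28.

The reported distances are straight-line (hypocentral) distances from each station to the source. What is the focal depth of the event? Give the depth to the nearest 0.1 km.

Each station gives a sphere (x−x_i)² + (y−y_i)² + z² = d_i² (stations at z=0).
Subtracting the A sphere from B and C: z² cancels, leaving linear equations in x and y:
-157.0 x − 497.8 y = -9293.12
222.2 x − 50.8 y = 1743.99
Solving: x ≈ 11.302, y ≈ 15.104 km (keep extra digits for the depth step; rounded: 11.3, 15.1).
Then from the A sphere: z² = 140.82² − (x + 48.8)² − (y − 130.9)² with x = 11.302, y = 15.104, so z ≈ 53.003 ≈ 53.0 km.

z ≈ 53.0 km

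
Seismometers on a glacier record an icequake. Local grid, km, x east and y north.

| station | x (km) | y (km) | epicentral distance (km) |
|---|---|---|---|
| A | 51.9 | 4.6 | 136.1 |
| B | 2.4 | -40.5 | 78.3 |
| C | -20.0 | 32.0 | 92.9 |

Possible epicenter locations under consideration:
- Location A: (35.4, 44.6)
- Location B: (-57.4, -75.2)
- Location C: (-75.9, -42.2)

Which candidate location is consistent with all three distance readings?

Location C

For each candidate, compare |candidate − station| to the reported distance:
Location A: residuals A 92.8, B 13.0, C 36.1 → max 92.8 km
Location B: residuals A 0.8, B 9.2, C 20.6 → max 20.6 km
Location C: residuals A 0.0, B 0.0, C 0.0 → max 0.0 km
Only Location C has all residuals ≈ 0.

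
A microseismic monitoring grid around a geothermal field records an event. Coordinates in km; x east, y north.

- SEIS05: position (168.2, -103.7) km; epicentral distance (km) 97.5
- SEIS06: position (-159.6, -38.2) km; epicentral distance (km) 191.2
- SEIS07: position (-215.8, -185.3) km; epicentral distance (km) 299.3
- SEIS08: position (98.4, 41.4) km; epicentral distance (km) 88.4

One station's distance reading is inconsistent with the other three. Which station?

SEIS05

Solve using three stations at a time. Using SEIS06, SEIS07, SEIS08 (subtract circle equations pairwise → linear system) gives (x, y) ≈ (30.1, -14.8).
Distances from that point to each station vs reported:
  SEIS05: calculated 164.2 vs reported 97.5 → residual 66.7 km
  SEIS06: calculated 191.2 vs reported 191.2 → residual 0.0 km
  SEIS07: calculated 299.3 vs reported 299.3 → residual 0.0 km
  SEIS08: calculated 88.4 vs reported 88.4 → residual 0.0 km
SEIS06, SEIS07, SEIS08 are mutually consistent (residuals ≈ 0); SEIS05 is off by 66.7 km.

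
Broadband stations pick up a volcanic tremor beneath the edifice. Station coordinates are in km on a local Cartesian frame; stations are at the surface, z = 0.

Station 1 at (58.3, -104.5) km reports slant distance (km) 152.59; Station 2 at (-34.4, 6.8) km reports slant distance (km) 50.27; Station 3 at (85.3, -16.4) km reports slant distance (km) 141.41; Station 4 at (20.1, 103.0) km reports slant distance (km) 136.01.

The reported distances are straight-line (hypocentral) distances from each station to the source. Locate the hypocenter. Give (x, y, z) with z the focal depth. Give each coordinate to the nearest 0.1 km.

(-47.6, -5.2, 47.0)

Each station gives a sphere (x−x_i)² + (y−y_i)² + z² = d_i² (stations at z=0).
Subtracting the Station 1 sphere from Station 2 and Station 3: z² cancels, leaving linear equations in x and y:
-185.4 x + 222.6 y = 7667.10
54.0 x + 176.2 y = -3487.17
Solving: x ≈ -47.601, y ≈ -5.203 km (keep extra digits for the depth step; rounded: -47.6, -5.2).
Then from the Station 1 sphere: z² = 152.59² − (x − 58.3)² − (y + 104.5)² with x = -47.601, y = -5.203, so z ≈ 46.998 ≈ 47.0 km.
Check against Station 4 (with the unrounded solution): distance 136.01 ≈ 136.01 km. ✓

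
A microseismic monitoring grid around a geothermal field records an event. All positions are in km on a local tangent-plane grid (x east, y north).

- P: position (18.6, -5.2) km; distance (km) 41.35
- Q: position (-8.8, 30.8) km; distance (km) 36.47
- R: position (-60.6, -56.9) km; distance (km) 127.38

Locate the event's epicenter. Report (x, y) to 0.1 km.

x ≈ 27.4 km, y ≈ 35.2 km

Circle about each station: (x − 18.6)² + (y + 5.2)² = 41.35²; (x + 8.8)² + (y − 30.8)² = 36.47²; (x + 60.6)² + (y + 56.9)² = 127.38².
Subtracting the P equation from the Q and R equations removes the quadratic terms:
-54.8 x + 72.0 y = 1032.84
-158.4 x − 103.4 y = -7978.87
Solving the 2×2 system: x ≈ 27.4, y ≈ 35.2 km.
Check against P (with the unrounded x, y): √((x − 18.6)²+(y + 5.2)²) = 41.34 ≈ 41.35 km. ✓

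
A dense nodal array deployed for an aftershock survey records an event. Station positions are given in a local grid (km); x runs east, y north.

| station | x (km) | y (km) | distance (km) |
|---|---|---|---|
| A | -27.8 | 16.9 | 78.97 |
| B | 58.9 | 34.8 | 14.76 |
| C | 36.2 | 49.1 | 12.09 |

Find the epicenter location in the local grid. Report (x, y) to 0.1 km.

Circle about each station: (x + 27.8)² + (y − 16.9)² = 78.97²; (x − 58.9)² + (y − 34.8)² = 14.76²; (x − 36.2)² + (y − 49.1)² = 12.09².
Subtracting pairs of circle equations eliminates x²+y² and gives linear equations (the radical axes):
173.4 x + 35.8 y = 9640.20
128.0 x + 64.4 y = 8752.89
Solving the 2×2 system: x ≈ 46.7, y ≈ 43.1 km.
Check against A (with the unrounded x, y): √((x + 27.8)²+(y − 16.9)²) = 78.97 ≈ 78.97 km. ✓

46.7 km east, 43.1 km north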